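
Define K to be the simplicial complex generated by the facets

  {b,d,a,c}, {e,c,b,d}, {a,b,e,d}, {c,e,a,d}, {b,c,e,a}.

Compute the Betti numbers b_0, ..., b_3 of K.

Fix the vertex order a < b < c < d < e and write every simplex with vertices in increasing order. Then dim K = 3 and the simplices of K are:

  0-simplices (5): a, b, c, d, e
  1-simplices (10): ab, ac, ad, ae, bc, bd, be, cd, ce, de
  2-simplices (10): abc, abd, abe, acd, ace, ade, bcd, bce, bde, cde
  3-simplices (5): abcd, abce, abde, acde, bcde

Hence C_0 ≅ Z^5, C_1 ≅ Z^10, C_2 ≅ Z^10, C_3 ≅ Z^5.

The boundary map ∂_1: C_1 → C_0 maps an edge to its endpoints' difference, ∂[p,q] = q − p.
As a 5×10 matrix over Z this has rank 4, with invariant factors (1,1,1,1).

∂_2: C_2 → C_1 acts by ∂[p,q,r] = [q,r] − [p,r] + [p,q]. For instance
  ∂bce = ce − be + bc,
  ∂abc = bc − ac + ab.
The resulting 10×10 matrix has rank 6, and its Smith normal form has invariant factors (1,1,1,1,1,1).

∂_3: C_3 → C_2 sends each 3-simplex σ to the alternating sum Σ_i (−1)^i (σ with its i-th vertex removed). For instance
  ∂abcd = bcd − acd + abd − abc,
  ∂abce = bce − ace + abe − abc.
The 10×5 boundary matrix has rank 4 and Smith normal form diag(1,1,1,1).

Now H_k = ker ∂_k / im ∂_{k+1}, so:

  H_0: rank C_0 − rank ∂_1 = 5 − 4 = 1, and the invariant factors of ∂_1 are all 1, so H_0 ≅ Z.
  H_1: rank ker ∂_1 − rank ∂_2 = (10 − 4) − 6 = 0, and the invariant factors of ∂_2 are all 1, so H_1 ≅ 0.
  H_2: rank ker ∂_2 − rank ∂_3 = (10 − 6) − 4 = 0, and the invariant factors of ∂_3 are all 1, so H_2 ≅ 0.
  H_3: rank ker ∂_3 − rank ∂_4 = (5 − 4) − 0 = 1, and there is no ∂_4, so H_3 ≅ Z.

Hence the Betti numbers are b_0 = 1, b_1 = 0, b_2 = 0, b_3 = 1.

b_0 = 1, b_1 = 0, b_2 = 0, b_3 = 1.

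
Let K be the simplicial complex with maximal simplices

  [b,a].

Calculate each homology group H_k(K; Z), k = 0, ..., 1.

H_0 ≅ Z,  H_1 = 0.

Take the total order a < b on the vertex set. Then K (dimension 1) consists of the simplices:

  0-simplices (2): a, b
  1-simplices (1): ab

so the chain groups are C_0 ≅ Z^2, C_1 ≅ Z^1.

Boundary ∂_1: C_1 → C_0 maps an edge to its endpoints' difference, ∂[p,q] = q − p.
The 2×1 boundary matrix has rank 1 and Smith normal form diag(1).

Reading off H_k = ker ∂_k / im ∂_{k+1}:

  H_0: rank C_0 − rank ∂_1 = 2 − 1 = 1, and the invariant factors of ∂_1 are all 1, so H_0 = Z.
  H_1: rank ker ∂_1 − rank ∂_2 = (1 − 1) − 0 = 0, and there is no ∂_2, so H_1 = 0.

As a check, the Euler characteristic is 2 − 1 = 1, which agrees with 1 − 0 = 1.
(K is a triangulation of the 1-simplex.)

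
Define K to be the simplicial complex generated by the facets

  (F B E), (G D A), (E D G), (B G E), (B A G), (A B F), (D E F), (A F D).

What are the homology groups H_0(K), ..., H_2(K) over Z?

H_0 ≅ Z,  H_1 = 0,  H_2 ≅ Z.

Take the total order A < B < D < E < F < G on the vertex set. Then K (dimension 2) consists of the simplices:

  0-simplices (6): A, B, D, E, F, G
  1-simplices (12): AB, AD, AF, AG, BE, BF, BG, DE, DF, DG, EF, EG
  2-simplices (8): ABF, ABG, ADF, ADG, BEF, BEG, DEF, DEG

so the chain groups are C_0 ≅ Z^6, C_1 ≅ Z^12, C_2 ≅ Z^8.

∂_1: C_1 → C_0 is given by ∂[p,q] = [q] − [p].
The resulting 6×12 matrix has rank 5, and its Smith normal form has invariant factors (1,1,1,1,1).

The boundary map ∂_2: C_2 → C_1 acts by ∂[p,q,r] = [q,r] − [p,r] + [p,q]. For instance
  ∂DEG = EG − DG + DE,
  ∂DEF = EF − DF + DE.
The 12×8 boundary matrix has rank 7 and Smith normal form diag(1,1,1,1,1,1,1).

Reading off H_k = ker ∂_k / im ∂_{k+1}:

  H_0: rank C_0 − rank ∂_1 = 6 − 5 = 1, and the invariant factors of ∂_1 are all 1, so H_0 ≅ Z.
  H_1: rank ker ∂_1 − rank ∂_2 = (12 − 5) − 7 = 0, and the invariant factors of ∂_2 are all 1, so H_1 ≅ 0.
  H_2: rank ker ∂_2 − rank ∂_3 = (8 − 7) − 0 = 1, and there is no ∂_3, so H_2 ≅ Z.

As a check, the Euler characteristic is 6 − 12 + 8 = 2, which agrees with 1 − 0 + 1 = 2.
(K is a triangulation of the 2-sphere S^2.)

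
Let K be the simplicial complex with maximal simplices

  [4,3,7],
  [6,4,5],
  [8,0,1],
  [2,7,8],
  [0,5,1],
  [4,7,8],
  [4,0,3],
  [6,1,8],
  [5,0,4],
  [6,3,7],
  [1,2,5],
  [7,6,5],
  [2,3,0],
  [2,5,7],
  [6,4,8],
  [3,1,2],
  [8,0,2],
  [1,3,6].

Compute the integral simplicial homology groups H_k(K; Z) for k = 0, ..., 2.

Take the total order 0 < 1 < 2 < 3 < 4 < 5 < 6 < 7 < 8 on the vertex set. Then K (dimension 2) consists of the simplices:

  0-simplices (9): [0], [1], [2], [3], [4], [5], [6], [7], [8]
  1-simplices (27): (27 of them)
  2-simplices (18): [0,1,5], [0,1,8], [0,2,3], [0,2,8], [0,3,4], [0,4,5], [1,2,3], [1,2,5], [1,3,6], [1,6,8], [2,5,7], [2,7,8], [3,4,7], [3,6,7], [4,5,6], [4,6,8], [4,7,8], [5,6,7]

so the chain groups are C_0 ≅ Z^9, C_1 ≅ Z^27, C_2 ≅ Z^18.

The boundary map ∂_1: C_1 → C_0 maps an edge to its endpoints' difference, ∂[p,q] = q − p. For instance
  ∂[0,8] = [8] − [0].
This gives a 9×27 integer matrix of rank 8; reducing to Smith normal form yields diagonal entries (1,1,1,1,1,1,1,1).

The boundary map ∂_2: C_2 → C_1 acts by ∂[p,q,r] = [q,r] − [p,r] + [p,q]. For instance
  ∂[3,4,7] = [4,7] − [3,7] + [3,4],
  ∂[1,3,6] = [3,6] − [1,6] + [1,3].
As a 27×18 matrix over Z this has rank 18, with invariant factors (1,1,1,1,1,1,1,1,1,1,1,1,1,1,1,1,1,2).

From H_k ≅ ker(∂_k) / im(∂_{k+1}) we obtain:

  H_0: rank C_0 − rank ∂_1 = 9 − 8 = 1, and the invariant factors of ∂_1 are all 1, so H_0 ≅ Z.
  H_1: rank ker ∂_1 − rank ∂_2 = (27 − 8) − 18 = 1, and ∂_2 has invariant factor 2 > 1, so H_1 ≅ Z ⊕ Z_2.
  H_2: rank ker ∂_2 − rank ∂_3 = (18 − 18) − 0 = 0, and there is no ∂_3, so H_2 ≅ 0.

(K is a triangulation of the Klein bottle.)

H_0 = Z,  H_1 = Z ⊕ Z_2,  H_2 = 0.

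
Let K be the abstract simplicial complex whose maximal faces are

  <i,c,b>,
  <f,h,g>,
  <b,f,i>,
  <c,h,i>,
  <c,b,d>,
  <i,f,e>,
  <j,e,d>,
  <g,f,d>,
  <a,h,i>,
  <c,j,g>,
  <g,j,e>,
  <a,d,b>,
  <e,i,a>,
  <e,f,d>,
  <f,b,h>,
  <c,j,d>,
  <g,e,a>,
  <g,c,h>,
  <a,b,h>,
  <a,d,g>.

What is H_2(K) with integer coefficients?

Take the total order a < b < c < d < e < f < g < h < i < j on the vertex set. Then K (dimension 2) consists of the simplices:

  0-simplices (10): a, b, c, d, e, f, g, h, i, j
  1-simplices (30): ab, ad, ae, ag, ah, ai, bc, bd, bf, bh, bi, cd, cg, ch, ci, cj, de, df, dg, dj, ef, eg, ei, ej, fg, fh, fi, gh, gj, hi
  2-simplices (20): abd, abh, adg, aeg, aei, ahi, bcd, bci, bfh, bfi, cdj, cgh, cgj, chi, def, dej, dfg, efi, egj, fgh

Hence C_0 ≅ Z^10, C_1 ≅ Z^30, C_2 ≅ Z^20.

The boundary map ∂_1: C_1 → C_0 maps an edge to its endpoints' difference, ∂[p,q] = q − p. For instance
  ∂bd = d − b.
This gives a 10×30 integer matrix of rank 9; reducing to Smith normal form yields diagonal entries (1,1,1,1,1,1,1,1,1).

Boundary ∂_2: C_2 → C_1 maps a triangle to the signed sum of its edges. For instance
  ∂bcd = cd − bd + bc,
  ∂bci = ci − bi + bc.
As a 30×20 matrix over Z this has rank 20, with invariant factors (1,1,1,1,1,1,1,1,1,1,1,1,1,1,1,1,1,1,1,2).

Now H_k = ker ∂_k / im ∂_{k+1}, so:

  H_2: rank ker ∂_2 − rank ∂_3 = (20 − 20) − 0 = 0, and there is no ∂_3, so H_2 ≅ 0.

H_2 ≅ 0.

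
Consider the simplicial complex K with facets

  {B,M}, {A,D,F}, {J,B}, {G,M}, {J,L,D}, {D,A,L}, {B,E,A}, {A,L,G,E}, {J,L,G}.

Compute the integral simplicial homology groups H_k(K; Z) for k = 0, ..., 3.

We work with the vertex ordering A < B < D < E < F < G < J < L < M. The simplices of K, each written with vertices in increasing order, are:

  0-simplices (9): A, B, D, E, F, G, J, L, M
  1-simplices (18): AB, AD, AE, AF, AG, AL, BE, BJ, BM, DF, DJ, DL, EG, EL, GJ, GL, GM, JL
  2-simplices (9): ABE, ADF, ADL, AEG, AEL, AGL, DJL, EGL, GJL
  3-simplices (1): AEGL

giving chain groups C_0 ≅ Z^9, C_1 ≅ Z^18, C_2 ≅ Z^9, C_3 ≅ Z^1.

Boundary ∂_1: C_1 → C_0 sends each edge [p,q] (with p < q) to q − p.
The 9×18 boundary matrix has rank 8 and Smith normal form diag(1,1,1,1,1,1,1,1).

∂_2: C_2 → C_1 sends each 2-simplex [p,q,r] to [q,r] − [p,r] + [p,q]. For instance
  ∂AEL = EL − AL + AE,
  ∂AEG = EG − AG + AE.
The resulting 18×9 matrix has rank 8, and its Smith normal form has invariant factors (1,1,1,1,1,1,1,1).

∂_3: C_3 → C_2 sends each 3-simplex σ to the alternating sum Σ_i (−1)^i (σ with its i-th vertex removed). For instance
  ∂AEGL = EGL − AGL + AEL − AEG.
This gives a 9×1 integer matrix of rank 1; reducing to Smith normal form yields diagonal entries (1).

From H_k ≅ ker(∂_k) / im(∂_{k+1}) we obtain:

  H_0: rank C_0 − rank ∂_1 = 9 − 8 = 1, and the invariant factors of ∂_1 are all 1, so H_0 = Z.
  H_1: rank ker ∂_1 − rank ∂_2 = (18 − 8) − 8 = 2, and the invariant factors of ∂_2 are all 1, so H_1 = Z^2.
  H_2: rank ker ∂_2 − rank ∂_3 = (9 − 8) − 1 = 0, and the invariant factors of ∂_3 are all 1, so H_2 = 0.
  H_3: rank ker ∂_3 − rank ∂_4 = (1 − 1) − 0 = 0, and there is no ∂_4, so H_3 = 0.

H_0 ≅ Z,  H_1 ≅ Z^2,  H_2 = 0,  H_3 = 0.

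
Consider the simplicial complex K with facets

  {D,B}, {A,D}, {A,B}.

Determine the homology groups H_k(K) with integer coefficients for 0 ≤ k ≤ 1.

H_0 = Z,  H_1 = Z.

K has 3 vertices, 3 edges.
rank ∂_0 = 0, rank ∂_1 = 2 ⇒ b_0 = 3 − 0 − 2 = 1; all invariant factors of ∂_1 are 1 so no torsion. So H_0 ≅ Z.
rank ∂_1 = 2, rank ∂_2 = 0 ⇒ b_1 = 3 − 2 − 0 = 1. So H_1 ≅ Z.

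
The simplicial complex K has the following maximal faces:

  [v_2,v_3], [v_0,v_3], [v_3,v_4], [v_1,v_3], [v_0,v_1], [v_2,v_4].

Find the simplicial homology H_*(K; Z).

We work with the vertex ordering v_0 < v_1 < v_2 < v_3 < v_4. The simplices of K, each written with vertices in increasing order, are:

  0-simplices (5): [v_0], [v_1], [v_2], [v_3], [v_4]
  1-simplices (6): [v_0,v_1], [v_0,v_3], [v_1,v_3], [v_2,v_3], [v_2,v_4], [v_3,v_4]

giving chain groups C_0 ≅ Z^5, C_1 ≅ Z^6.

∂_1: C_1 → C_0 sends each edge [p,q] (with p < q) to q − p. For instance
  ∂[v_3,v_4] = [v_4] − [v_3].
This gives a 5×6 integer matrix of rank 4; reducing to Smith normal form yields diagonal entries (1,1,1,1).

Now H_k = ker ∂_k / im ∂_{k+1}, so:

  H_0: rank C_0 − rank ∂_1 = 5 − 4 = 1, and the invariant factors of ∂_1 are all 1, so H_0 = Z.
  H_1: rank ker ∂_1 − rank ∂_2 = (6 − 4) − 0 = 2, and there is no ∂_2, so H_1 = Z^2.

As a check, the Euler characteristic is 5 − 6 = -1, which agrees with 1 − 2 = -1.

H_0 ≅ Z,  H_1 ≅ Z^2.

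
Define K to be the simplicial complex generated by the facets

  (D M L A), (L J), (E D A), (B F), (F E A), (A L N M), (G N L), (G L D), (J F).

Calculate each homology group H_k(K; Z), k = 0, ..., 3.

Order the vertices as A < B < D < E < F < G < J < L < M < N. Listing each simplex with vertices in this order, K has dimension 3 with simplices:

  0-simplices (10): A, B, D, E, F, G, J, L, M, N
  1-simplices (19): AD, AE, AF, AL, AM, AN, BF, DE, DG, DL, DM, EF, FJ, GL, GN, JL, LM, LN, MN
  2-simplices (11): ADE, ADL, ADM, AEF, ALM, ALN, AMN, DGL, DLM, GLN, LMN
  3-simplices (2): ADLM, ALMN

Hence C_0 ≅ Z^10, C_1 ≅ Z^19, C_2 ≅ Z^11, C_3 ≅ Z^2.

The boundary map ∂_1: C_1 → C_0 sends each edge [p,q] (with p < q) to q − p. For instance
  ∂JL = L − J.
The resulting 10×19 matrix has rank 9, and its Smith normal form has invariant factors (1,1,1,1,1,1,1,1,1).

∂_2: C_2 → C_1 acts by ∂[p,q,r] = [q,r] − [p,r] + [p,q]. For instance
  ∂ALN = LN − AN + AL,
  ∂ADL = DL − AL + AD.
This gives a 19×11 integer matrix of rank 9; reducing to Smith normal form yields diagonal entries (1,1,1,1,1,1,1,1,1).

The boundary map ∂_3: C_3 → C_2 sends each 3-simplex σ to the alternating sum Σ_i (−1)^i (σ with its i-th vertex removed). For instance
  ∂ADLM = DLM − ALM + ADM − ADL,
  ∂ALMN = LMN − AMN + ALN − ALM.
The resulting 11×2 matrix has rank 2, and its Smith normal form has invariant factors (1,1).

Now H_k = ker ∂_k / im ∂_{k+1}, so:

  H_0: rank C_0 − rank ∂_1 = 10 − 9 = 1, and the invariant factors of ∂_1 are all 1, so H_0 = Z.
  H_1: rank ker ∂_1 − rank ∂_2 = (19 − 9) − 9 = 1, and the invariant factors of ∂_2 are all 1, so H_1 = Z.
  H_2: rank ker ∂_2 − rank ∂_3 = (11 − 9) − 2 = 0, and the invariant factors of ∂_3 are all 1, so H_2 = 0.
  H_3: rank ker ∂_3 − rank ∂_4 = (2 − 2) − 0 = 0, and there is no ∂_4, so H_3 = 0.

H_0 ≅ Z,  H_1 ≅ Z,  H_2 = 0,  H_3 = 0.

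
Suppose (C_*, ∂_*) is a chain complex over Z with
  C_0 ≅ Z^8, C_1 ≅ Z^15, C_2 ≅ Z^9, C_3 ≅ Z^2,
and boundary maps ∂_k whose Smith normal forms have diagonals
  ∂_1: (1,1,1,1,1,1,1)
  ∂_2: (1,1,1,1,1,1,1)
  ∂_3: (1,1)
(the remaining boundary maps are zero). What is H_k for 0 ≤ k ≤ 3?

H_0: b_0 = 8 − 0 − 7 = 1; torsion from ∂_1 factors > 1: none. So H_0 ≅ Z.
H_1: b_1 = 15 − 7 − 7 = 1; torsion from ∂_2 factors > 1: none. So H_1 ≅ Z.
H_2: b_2 = 9 − 7 − 2 = 0; torsion from ∂_3 factors > 1: none. So H_2 ≅ 0.
H_3: b_3 = 2 − 2 − 0 = 0; torsion from ∂_4 factors > 1: none. So H_3 ≅ 0.

H_0 ≅ Z,  H_1 ≅ Z,  H_2 = 0,  H_3 = 0.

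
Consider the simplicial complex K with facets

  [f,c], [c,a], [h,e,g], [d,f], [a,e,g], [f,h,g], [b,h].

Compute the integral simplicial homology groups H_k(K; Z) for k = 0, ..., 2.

Take the total order a < b < c < d < e < f < g < h on the vertex set. Then K (dimension 2) consists of the simplices:

  0-simplices (8): a, b, c, d, e, f, g, h
  1-simplices (11): ac, ae, ag, bh, cf, df, eg, eh, fg, fh, gh
  2-simplices (3): aeg, egh, fgh

giving chain groups C_0 ≅ Z^8, C_1 ≅ Z^11, C_2 ≅ Z^3.

∂_1: C_1 → C_0 is given by ∂[p,q] = [q] − [p]. For instance
  ∂eh = h − e.
As a 8×11 matrix over Z this has rank 7, with invariant factors (1,1,1,1,1,1,1).

The boundary map ∂_2: C_2 → C_1 sends each 2-simplex [p,q,r] to [q,r] − [p,r] + [p,q]. For instance
  ∂egh = gh − eh + eg,
  ∂aeg = eg − ag + ae.
The 11×3 boundary matrix has rank 3 and Smith normal form diag(1,1,1).

Now H_k = ker ∂_k / im ∂_{k+1}, so:

  H_0: rank C_0 − rank ∂_1 = 8 − 7 = 1, and the invariant factors of ∂_1 are all 1, so H_0 ≅ Z.
  H_1: rank ker ∂_1 − rank ∂_2 = (11 − 7) − 3 = 1, and the invariant factors of ∂_2 are all 1, so H_1 ≅ Z.
  H_2: rank ker ∂_2 − rank ∂_3 = (3 − 3) − 0 = 0, and there is no ∂_3, so H_2 ≅ 0.

H_0 = Z,  H_1 = Z,  H_2 = 0.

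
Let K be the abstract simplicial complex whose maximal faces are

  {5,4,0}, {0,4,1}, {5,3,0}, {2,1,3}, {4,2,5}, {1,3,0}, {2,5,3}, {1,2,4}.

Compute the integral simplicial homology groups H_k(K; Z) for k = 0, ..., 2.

H_0 ≅ Z,  H_1 = 0,  H_2 ≅ Z.

Take the total order 0 < 1 < 2 < 3 < 4 < 5 on the vertex set. Then K (dimension 2) consists of the simplices:

  0-simplices (6): [0], [1], [2], [3], [4], [5]
  1-simplices (12): [0,1], [0,3], [0,4], [0,5], [1,2], [1,3], [1,4], [2,3], [2,4], [2,5], [3,5], [4,5]
  2-simplices (8): [0,1,3], [0,1,4], [0,3,5], [0,4,5], [1,2,3], [1,2,4], [2,3,5], [2,4,5]

so the chain groups are C_0 ≅ Z^6, C_1 ≅ Z^12, C_2 ≅ Z^8.

The boundary map ∂_1: C_1 → C_0 is given by ∂[p,q] = [q] − [p].
The resulting 6×12 matrix has rank 5, and its Smith normal form has invariant factors (1,1,1,1,1).

Boundary ∂_2: C_2 → C_1 sends each 2-simplex [p,q,r] to [q,r] − [p,r] + [p,q]. For instance
  ∂[0,1,3] = [1,3] − [0,3] + [0,1],
  ∂[1,2,3] = [2,3] − [1,3] + [1,2].
The 12×8 boundary matrix has rank 7 and Smith normal form diag(1,1,1,1,1,1,1).

Reading off H_k = ker ∂_k / im ∂_{k+1}:

  H_0: rank C_0 − rank ∂_1 = 6 − 5 = 1, and the invariant factors of ∂_1 are all 1, so H_0 = Z.
  H_1: rank ker ∂_1 − rank ∂_2 = (12 − 5) − 7 = 0, and the invariant factors of ∂_2 are all 1, so H_1 = 0.
  H_2: rank ker ∂_2 − rank ∂_3 = (8 − 7) − 0 = 1, and there is no ∂_3, so H_2 = Z.

As a check, the Euler characteristic is 6 − 12 + 8 = 2, which agrees with 1 − 0 + 1 = 2.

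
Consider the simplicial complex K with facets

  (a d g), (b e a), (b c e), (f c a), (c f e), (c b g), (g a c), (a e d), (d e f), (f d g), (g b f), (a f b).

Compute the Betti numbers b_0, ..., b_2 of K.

b_0 = 1, b_1 = 0, b_2 = 0.

Order the vertices as a < b < c < d < e < f < g. Listing each simplex with vertices in this order, K has dimension 2 with simplices:

  0-simplices (7): a, b, c, d, e, f, g
  1-simplices (18): ab, ac, ad, ae, af, ag, bc, be, bf, bg, ce, cf, cg, de, df, dg, ef, fg
  2-simplices (12): abe, abf, acf, acg, ade, adg, bce, bcg, bfg, cef, def, dfg

giving chain groups C_0 ≅ Z^7, C_1 ≅ Z^18, C_2 ≅ Z^12.

Boundary ∂_1: C_1 → C_0 sends each edge [p,q] (with p < q) to q − p.
The 7×18 boundary matrix has rank 6 and Smith normal form diag(1,1,1,1,1,1).

The boundary map ∂_2: C_2 → C_1 sends each 2-simplex [p,q,r] to [q,r] − [p,r] + [p,q]. For instance
  ∂def = ef − df + de,
  ∂abf = bf − af + ab.
As a 18×12 matrix over Z this has rank 12, with invariant factors (1,1,1,1,1,1,1,1,1,1,1,2).

Reading off H_k = ker ∂_k / im ∂_{k+1}:

  H_0: rank C_0 − rank ∂_1 = 7 − 6 = 1, and the invariant factors of ∂_1 are all 1, so H_0 = Z.
  H_1: rank ker ∂_1 − rank ∂_2 = (18 − 6) − 12 = 0, and ∂_2 has invariant factor 2 > 1, so H_1 = Z_2.
  H_2: rank ker ∂_2 − rank ∂_3 = (12 − 12) − 0 = 0, and there is no ∂_3, so H_2 = 0.

As a check, the Euler characteristic is 7 − 18 + 12 = 1, which agrees with 1 − 0 + 0 = 1.

Hence the Betti numbers are b_0 = 1, b_1 = 0, b_2 = 0.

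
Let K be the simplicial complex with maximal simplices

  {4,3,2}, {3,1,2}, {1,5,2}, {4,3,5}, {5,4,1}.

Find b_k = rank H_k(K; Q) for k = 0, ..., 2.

b_0 = 1, b_1 = 1, b_2 = 0.

We work with the vertex ordering 1 < 2 < 3 < 4 < 5. The simplices of K, each written with vertices in increasing order, are:

  0-simplices (5): [1], [2], [3], [4], [5]
  1-simplices (10): [1,2], [1,3], [1,4], [1,5], [2,3], [2,4], [2,5], [3,4], [3,5], [4,5]
  2-simplices (5): [1,2,3], [1,2,5], [1,4,5], [2,3,4], [3,4,5]

giving chain groups C_0 ≅ Z^5, C_1 ≅ Z^10, C_2 ≅ Z^5.

The boundary map ∂_1: C_1 → C_0 is given by ∂[p,q] = [q] − [p]. For instance
  ∂[3,4] = [4] − [3].
The resulting 5×10 matrix has rank 4, and its Smith normal form has invariant factors (1,1,1,1).

The boundary map ∂_2: C_2 → C_1 acts by ∂[p,q,r] = [q,r] − [p,r] + [p,q]. For instance
  ∂[3,4,5] = [4,5] − [3,5] + [3,4],
  ∂[2,3,4] = [3,4] − [2,4] + [2,3].
As a 10×5 matrix over Z this has rank 5, with invariant factors (1,1,1,1,1).

Computing H_k = (kernel of ∂_k) / (image of ∂_{k+1}):

  H_0: rank C_0 − rank ∂_1 = 5 − 4 = 1, and the invariant factors of ∂_1 are all 1, so H_0 = Z.
  H_1: rank ker ∂_1 − rank ∂_2 = (10 − 4) − 5 = 1, and the invariant factors of ∂_2 are all 1, so H_1 = Z.
  H_2: rank ker ∂_2 − rank ∂_3 = (5 − 5) − 0 = 0, and there is no ∂_3, so H_2 = 0.

(K is a triangulation of the Möbius band.)

Hence the Betti numbers are b_0 = 1, b_1 = 1, b_2 = 0.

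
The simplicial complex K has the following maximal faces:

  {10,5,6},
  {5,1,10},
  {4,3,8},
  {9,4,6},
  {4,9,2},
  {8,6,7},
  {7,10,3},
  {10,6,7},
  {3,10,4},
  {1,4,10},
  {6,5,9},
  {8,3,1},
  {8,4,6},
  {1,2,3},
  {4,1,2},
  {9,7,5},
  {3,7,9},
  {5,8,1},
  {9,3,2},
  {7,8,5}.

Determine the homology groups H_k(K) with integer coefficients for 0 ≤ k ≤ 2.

H_0 = Z,  H_1 = Z ⊕ Z/2,  H_2 = 0.

Order the vertices as 1 < 2 < 3 < 4 < 5 < 6 < 7 < 8 < 9 < 10. Listing each simplex with vertices in this order, K has dimension 2 with simplices:

  0-simplices (10): [1], [2], [3], [4], [5], [6], [7], [8], [9], [10]
  1-simplices (30): (30 of them)
  2-simplices (20): (20 of them)

giving chain groups C_0 ≅ Z^10, C_1 ≅ Z^30, C_2 ≅ Z^20.

Boundary ∂_1: C_1 → C_0 sends each edge [p,q] (with p < q) to q − p. For instance
  ∂[5,7] = [7] − [5].
This gives a 10×30 integer matrix of rank 9; reducing to Smith normal form yields diagonal entries (1,1,1,1,1,1,1,1,1).

Boundary ∂_2: C_2 → C_1 acts by ∂[p,q,r] = [q,r] − [p,r] + [p,q]. For instance
  ∂[4,6,8] = [6,8] − [4,8] + [4,6],
  ∂[6,7,8] = [7,8] − [6,8] + [6,7].
The resulting 30×20 matrix has rank 20, and its Smith normal form has invariant factors (1,1,1,1,1,1,1,1,1,1,1,1,1,1,1,1,1,1,1,2).

Reading off H_k = ker ∂_k / im ∂_{k+1}:

  H_0: rank C_0 − rank ∂_1 = 10 − 9 = 1, and the invariant factors of ∂_1 are all 1, so H_0 = Z.
  H_1: rank ker ∂_1 − rank ∂_2 = (30 − 9) − 20 = 1, and ∂_2 has invariant factor 2 > 1, so H_1 = Z ⊕ Z/2.
  H_2: rank ker ∂_2 − rank ∂_3 = (20 − 20) − 0 = 0, and there is no ∂_3, so H_2 = 0.

(K is a triangulation of the Klein bottle.)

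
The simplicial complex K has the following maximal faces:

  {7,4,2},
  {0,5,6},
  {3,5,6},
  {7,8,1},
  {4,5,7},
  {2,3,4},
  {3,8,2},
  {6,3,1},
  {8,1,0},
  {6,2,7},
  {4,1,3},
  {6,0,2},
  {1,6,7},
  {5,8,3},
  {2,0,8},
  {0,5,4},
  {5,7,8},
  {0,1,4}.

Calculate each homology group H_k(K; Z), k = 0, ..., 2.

H_0 = Z,  H_1 = Z^2,  H_2 = Z.

K has 9 vertices, 27 edges, 18 triangles.
rank ∂_0 = 0, rank ∂_1 = 8 ⇒ b_0 = 9 − 0 − 8 = 1; all invariant factors of ∂_1 are 1 so no torsion. So H_0 = Z.
rank ∂_1 = 8, rank ∂_2 = 17 ⇒ b_1 = 27 − 8 − 17 = 2; all invariant factors of ∂_2 are 1 so no torsion. So H_1 = Z^2.
rank ∂_2 = 17, rank ∂_3 = 0 ⇒ b_2 = 18 − 17 − 0 = 1. So H_2 = Z.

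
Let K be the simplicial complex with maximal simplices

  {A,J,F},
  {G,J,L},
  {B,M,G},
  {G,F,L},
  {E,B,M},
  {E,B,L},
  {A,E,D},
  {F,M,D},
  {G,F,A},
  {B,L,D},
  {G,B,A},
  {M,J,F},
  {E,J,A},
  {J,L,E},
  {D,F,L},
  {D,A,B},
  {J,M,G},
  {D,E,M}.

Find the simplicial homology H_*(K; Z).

H_0 ≅ Z,  H_1 ≅ Z ⊕ Z_2,  H_2 = 0.

K has 9 vertices, 27 edges, 18 triangles.
rank ∂_0 = 0, rank ∂_1 = 8 ⇒ b_0 = 9 − 0 − 8 = 1; all invariant factors of ∂_1 are 1 so no torsion. So H_0 ≅ Z.
rank ∂_1 = 8, rank ∂_2 = 18 ⇒ b_1 = 27 − 8 − 18 = 1; ∂_2 has invariant factor(s) [2] giving torsion. So H_1 ≅ Z ⊕ Z_2.
rank ∂_2 = 18, rank ∂_3 = 0 ⇒ b_2 = 18 − 18 − 0 = 0. So H_2 ≅ 0.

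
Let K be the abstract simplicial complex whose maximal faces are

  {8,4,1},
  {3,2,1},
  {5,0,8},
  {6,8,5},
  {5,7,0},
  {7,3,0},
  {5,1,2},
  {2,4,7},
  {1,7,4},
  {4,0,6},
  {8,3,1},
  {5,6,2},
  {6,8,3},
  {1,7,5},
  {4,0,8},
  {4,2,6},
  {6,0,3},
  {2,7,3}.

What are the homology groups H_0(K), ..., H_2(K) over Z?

K has 9 vertices, 27 edges, 18 triangles.
rank ∂_0 = 0, rank ∂_1 = 8 ⇒ b_0 = 9 − 0 − 8 = 1; all invariant factors of ∂_1 are 1 so no torsion. So H_0 = Z.
rank ∂_1 = 8, rank ∂_2 = 18 ⇒ b_1 = 27 − 8 − 18 = 1; ∂_2 has invariant factor(s) [2] giving torsion. So H_1 = Z ⊕ Z_2.
rank ∂_2 = 18, rank ∂_3 = 0 ⇒ b_2 = 18 − 18 − 0 = 0. So H_2 = 0.

H_0 ≅ Z,  H_1 ≅ Z ⊕ Z_2,  H_2 = 0.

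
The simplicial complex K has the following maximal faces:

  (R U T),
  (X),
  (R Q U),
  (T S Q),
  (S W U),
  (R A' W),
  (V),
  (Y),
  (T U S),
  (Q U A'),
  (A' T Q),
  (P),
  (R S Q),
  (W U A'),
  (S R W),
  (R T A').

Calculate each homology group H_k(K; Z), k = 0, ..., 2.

H_0 = Z^5,  H_1 = Z/2,  H_2 = 0.

Take the total order P < Q < R < S < T < U < V < W < X < Y < A' on the vertex set. Then K (dimension 2) consists of the simplices:

  0-simplices (11): [P], [Q], [R], [S], [T], [U], [V], [W], [X], [Y], [A']
  1-simplices (18): [Q,R], [Q,S], [Q,T], [Q,U], [Q,A'], [R,S], [R,T], [R,U], [R,W], [R,A'], [S,T], [S,U], [S,W], [T,U], [T,A'], [U,W], [U,A'], [W,A']
  2-simplices (12): [Q,R,S], [Q,R,U], [Q,S,T], [Q,T,A'], [Q,U,A'], [R,S,W], [R,T,U], [R,T,A'], [R,W,A'], [S,T,U], [S,U,W], [U,W,A']

so the chain groups are C_0 ≅ Z^11, C_1 ≅ Z^18, C_2 ≅ Z^12.

The boundary map ∂_1: C_1 → C_0 maps an edge to its endpoints' difference, ∂[p,q] = q − p.
As a 11×18 matrix over Z this has rank 6, with invariant factors (1,1,1,1,1,1).

Boundary ∂_2: C_2 → C_1 sends each 2-simplex [p,q,r] to [q,r] − [p,r] + [p,q]. For instance
  ∂[Q,R,U] = [R,U] − [Q,U] + [Q,R],
  ∂[R,T,A'] = [T,A'] − [R,A'] + [R,T].
The 18×12 boundary matrix has rank 12 and Smith normal form diag(1,1,1,1,1,1,1,1,1,1,1,2).

Now H_k = ker ∂_k / im ∂_{k+1}, so:

  H_0: rank C_0 − rank ∂_1 = 11 − 6 = 5, and the invariant factors of ∂_1 are all 1, so H_0 ≅ Z^5.
  H_1: rank ker ∂_1 − rank ∂_2 = (18 − 6) − 12 = 0, and ∂_2 has invariant factor 2 > 1, so H_1 ≅ Z/2.
  H_2: rank ker ∂_2 − rank ∂_3 = (12 − 12) − 0 = 0, and there is no ∂_3, so H_2 ≅ 0.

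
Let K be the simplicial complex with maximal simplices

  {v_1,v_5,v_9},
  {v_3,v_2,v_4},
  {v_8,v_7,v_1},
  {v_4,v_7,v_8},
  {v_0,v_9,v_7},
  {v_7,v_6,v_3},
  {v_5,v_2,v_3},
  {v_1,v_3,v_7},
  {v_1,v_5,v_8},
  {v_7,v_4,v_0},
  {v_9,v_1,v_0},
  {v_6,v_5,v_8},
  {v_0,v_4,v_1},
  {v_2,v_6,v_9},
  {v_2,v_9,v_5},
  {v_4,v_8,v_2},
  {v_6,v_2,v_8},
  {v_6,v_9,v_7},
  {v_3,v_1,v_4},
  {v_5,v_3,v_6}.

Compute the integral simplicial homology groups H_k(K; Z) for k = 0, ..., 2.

We work with the vertex ordering v_0 < v_1 < v_2 < v_3 < v_4 < v_5 < v_6 < v_7 < v_8 < v_9. The simplices of K, each written with vertices in increasing order, are:

  0-simplices (10): [v_0], [v_1], [v_2], [v_3], [v_4], [v_5], [v_6], [v_7], [v_8], [v_9]
  1-simplices (30): (30 of them)
  2-simplices (20): (20 of them)

Hence C_0 ≅ Z^10, C_1 ≅ Z^30, C_2 ≅ Z^20.

The boundary map ∂_1: C_1 → C_0 is given by ∂[p,q] = [q] − [p].
As a 10×30 matrix over Z this has rank 9, with invariant factors (1,1,1,1,1,1,1,1,1).

Boundary ∂_2: C_2 → C_1 maps a triangle to the signed sum of its edges. For instance
  ∂[v_0,v_7,v_9] = [v_7,v_9] − [v_0,v_9] + [v_0,v_7],
  ∂[v_0,v_4,v_7] = [v_4,v_7] − [v_0,v_7] + [v_0,v_4].
The 30×20 boundary matrix has rank 20 and Smith normal form diag(1,1,1,1,1,1,1,1,1,1,1,1,1,1,1,1,1,1,1,2).

From H_k ≅ ker(∂_k) / im(∂_{k+1}) we obtain:

  H_0: rank C_0 − rank ∂_1 = 10 − 9 = 1, and the invariant factors of ∂_1 are all 1, so H_0 = Z.
  H_1: rank ker ∂_1 − rank ∂_2 = (30 − 9) − 20 = 1, and ∂_2 has invariant factor 2 > 1, so H_1 = Z × Z/2.
  H_2: rank ker ∂_2 − rank ∂_3 = (20 − 20) − 0 = 0, and there is no ∂_3, so H_2 = 0.

As a check, the Euler characteristic is 10 − 30 + 20 = 0, which agrees with 1 − 1 + 0 = 0.
(K is a triangulation of the Klein bottle.)

H_0 = Z,  H_1 = Z × Z/2,  H_2 = 0.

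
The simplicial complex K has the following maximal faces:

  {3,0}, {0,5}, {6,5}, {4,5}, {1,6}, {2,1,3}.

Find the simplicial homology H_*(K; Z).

H_0 ≅ Z,  H_1 ≅ Z,  H_2 = 0.

Fix the vertex order 0 < 1 < 2 < 3 < 4 < 5 < 6 and write every simplex with vertices in increasing order. Then dim K = 2 and the simplices of K are:

  0-simplices (7): [0], [1], [2], [3], [4], [5], [6]
  1-simplices (8): [0,3], [0,5], [1,2], [1,3], [1,6], [2,3], [4,5], [5,6]
  2-simplices (1): [1,2,3]

Hence C_0 ≅ Z^7, C_1 ≅ Z^8, C_2 ≅ Z^1.

∂_1: C_1 → C_0 is given by ∂[p,q] = [q] − [p].
This gives a 7×8 integer matrix of rank 6; reducing to Smith normal form yields diagonal entries (1,1,1,1,1,1).

Boundary ∂_2: C_2 → C_1 acts by ∂[p,q,r] = [q,r] − [p,r] + [p,q]. For instance
  ∂[1,2,3] = [2,3] − [1,3] + [1,2].
The 8×1 boundary matrix has rank 1 and Smith normal form diag(1).

Now H_k = ker ∂_k / im ∂_{k+1}, so:

  H_0: rank C_0 − rank ∂_1 = 7 − 6 = 1, and the invariant factors of ∂_1 are all 1, so H_0 ≅ Z.
  H_1: rank ker ∂_1 − rank ∂_2 = (8 − 6) − 1 = 1, and the invariant factors of ∂_2 are all 1, so H_1 ≅ Z.
  H_2: rank ker ∂_2 − rank ∂_3 = (1 − 1) − 0 = 0, and there is no ∂_3, so H_2 ≅ 0.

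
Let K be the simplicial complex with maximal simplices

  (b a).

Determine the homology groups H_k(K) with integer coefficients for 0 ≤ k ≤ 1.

Order the vertices as a < b. Listing each simplex with vertices in this order, K has dimension 1 with simplices:

  0-simplices (2): a, b
  1-simplices (1): ab

Hence C_0 ≅ Z^2, C_1 ≅ Z^1.

∂_1: C_1 → C_0 sends each edge [p,q] (with p < q) to q − p.
The resulting 2×1 matrix has rank 1, and its Smith normal form has invariant factors (1).

Reading off H_k = ker ∂_k / im ∂_{k+1}:

  H_0: rank C_0 − rank ∂_1 = 2 − 1 = 1, and the invariant factors of ∂_1 are all 1, so H_0 ≅ Z.
  H_1: rank ker ∂_1 − rank ∂_2 = (1 − 1) − 0 = 0, and there is no ∂_2, so H_1 ≅ 0.

H_0 ≅ Z,  H_1 = 0.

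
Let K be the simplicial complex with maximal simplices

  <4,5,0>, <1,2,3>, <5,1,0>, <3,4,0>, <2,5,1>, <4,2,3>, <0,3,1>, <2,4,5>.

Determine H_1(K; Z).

We work with the vertex ordering 0 < 1 < 2 < 3 < 4 < 5. The simplices of K, each written with vertices in increasing order, are:

  0-simplices (6): [0], [1], [2], [3], [4], [5]
  1-simplices (12): [0,1], [0,3], [0,4], [0,5], [1,2], [1,3], [1,5], [2,3], [2,4], [2,5], [3,4], [4,5]
  2-simplices (8): [0,1,3], [0,1,5], [0,3,4], [0,4,5], [1,2,3], [1,2,5], [2,3,4], [2,4,5]

so the chain groups are C_0 ≅ Z^6, C_1 ≅ Z^12, C_2 ≅ Z^8.

Boundary ∂_1: C_1 → C_0 maps an edge to its endpoints' difference, ∂[p,q] = q − p.
As a 6×12 matrix over Z this has rank 5, with invariant factors (1,1,1,1,1).

∂_2: C_2 → C_1 acts by ∂[p,q,r] = [q,r] − [p,r] + [p,q]. For instance
  ∂[0,1,5] = [1,5] − [0,5] + [0,1],
  ∂[2,3,4] = [3,4] − [2,4] + [2,3].
The 12×8 boundary matrix has rank 7 and Smith normal form diag(1,1,1,1,1,1,1).

Reading off H_k = ker ∂_k / im ∂_{k+1}:

  H_1: rank ker ∂_1 − rank ∂_2 = (12 − 5) − 7 = 0, and the invariant factors of ∂_2 are all 1, so H_1 = 0.

H_1 = 0.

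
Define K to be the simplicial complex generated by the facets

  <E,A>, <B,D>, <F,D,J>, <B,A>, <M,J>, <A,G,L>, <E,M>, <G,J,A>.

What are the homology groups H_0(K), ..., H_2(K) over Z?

Fix the vertex order A < B < D < E < F < G < J < L < M and write every simplex with vertices in increasing order. Then dim K = 2 and the simplices of K are:

  0-simplices (9): A, B, D, E, F, G, J, L, M
  1-simplices (13): AB, AE, AG, AJ, AL, BD, DF, DJ, EM, FJ, GJ, GL, JM
  2-simplices (3): AGJ, AGL, DFJ

so the chain groups are C_0 ≅ Z^9, C_1 ≅ Z^13, C_2 ≅ Z^3.

Boundary ∂_1: C_1 → C_0 sends each edge [p,q] (with p < q) to q − p. For instance
  ∂AJ = J − A.
As a 9×13 matrix over Z this has rank 8, with invariant factors (1,1,1,1,1,1,1,1).

Boundary ∂_2: C_2 → C_1 acts by ∂[p,q,r] = [q,r] − [p,r] + [p,q]. For instance
  ∂AGL = GL − AL + AG,
  ∂AGJ = GJ − AJ + AG.
This gives a 13×3 integer matrix of rank 3; reducing to Smith normal form yields diagonal entries (1,1,1).

From H_k ≅ ker(∂_k) / im(∂_{k+1}) we obtain:

  H_0: rank C_0 − rank ∂_1 = 9 − 8 = 1, and the invariant factors of ∂_1 are all 1, so H_0 = Z.
  H_1: rank ker ∂_1 − rank ∂_2 = (13 − 8) − 3 = 2, and the invariant factors of ∂_2 are all 1, so H_1 = Z^2.
  H_2: rank ker ∂_2 − rank ∂_3 = (3 − 3) − 0 = 0, and there is no ∂_3, so H_2 = 0.

H_0 = Z,  H_1 = Z^2,  H_2 = 0.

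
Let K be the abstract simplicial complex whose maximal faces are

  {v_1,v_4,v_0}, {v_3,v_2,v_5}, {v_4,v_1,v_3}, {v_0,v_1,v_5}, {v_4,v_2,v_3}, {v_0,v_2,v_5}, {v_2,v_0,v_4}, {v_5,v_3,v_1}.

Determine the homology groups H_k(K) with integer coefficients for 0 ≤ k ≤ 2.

We work with the vertex ordering v_0 < v_1 < v_2 < v_3 < v_4 < v_5. The simplices of K, each written with vertices in increasing order, are:

  0-simplices (6): [v_0], [v_1], [v_2], [v_3], [v_4], [v_5]
  1-simplices (12): [v_0,v_1], [v_0,v_2], [v_0,v_4], [v_0,v_5], [v_1,v_3], [v_1,v_4], [v_1,v_5], [v_2,v_3], [v_2,v_4], [v_2,v_5], [v_3,v_4], [v_3,v_5]
  2-simplices (8): [v_0,v_1,v_4], [v_0,v_1,v_5], [v_0,v_2,v_4], [v_0,v_2,v_5], [v_1,v_3,v_4], [v_1,v_3,v_5], [v_2,v_3,v_4], [v_2,v_3,v_5]

Hence C_0 ≅ Z^6, C_1 ≅ Z^12, C_2 ≅ Z^8.

The boundary map ∂_1: C_1 → C_0 is given by ∂[p,q] = [q] − [p].
The 6×12 boundary matrix has rank 5 and Smith normal form diag(1,1,1,1,1).

The boundary map ∂_2: C_2 → C_1 maps a triangle to the signed sum of its edges. For instance
  ∂[v_0,v_2,v_4] = [v_2,v_4] − [v_0,v_4] + [v_0,v_2],
  ∂[v_0,v_1,v_5] = [v_1,v_5] − [v_0,v_5] + [v_0,v_1].
The resulting 12×8 matrix has rank 7, and its Smith normal form has invariant factors (1,1,1,1,1,1,1).

Reading off H_k = ker ∂_k / im ∂_{k+1}:

  H_0: rank C_0 − rank ∂_1 = 6 − 5 = 1, and the invariant factors of ∂_1 are all 1, so H_0 = Z.
  H_1: rank ker ∂_1 − rank ∂_2 = (12 − 5) − 7 = 0, and the invariant factors of ∂_2 are all 1, so H_1 = 0.
  H_2: rank ker ∂_2 − rank ∂_3 = (8 − 7) − 0 = 1, and there is no ∂_3, so H_2 = Z.

H_0 = Z,  H_1 = 0,  H_2 = Z.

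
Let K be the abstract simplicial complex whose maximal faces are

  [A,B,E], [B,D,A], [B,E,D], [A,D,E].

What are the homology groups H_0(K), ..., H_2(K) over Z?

H_0 ≅ Z,  H_1 = 0,  H_2 ≅ Z.

Take the total order A < B < D < E on the vertex set. Then K (dimension 2) consists of the simplices:

  0-simplices (4): A, B, D, E
  1-simplices (6): AB, AD, AE, BD, BE, DE
  2-simplices (4): ABD, ABE, ADE, BDE

so the chain groups are C_0 ≅ Z^4, C_1 ≅ Z^6, C_2 ≅ Z^4.

Boundary ∂_1: C_1 → C_0 is given by ∂[p,q] = [q] − [p].
This gives a 4×6 integer matrix of rank 3; reducing to Smith normal form yields diagonal entries (1,1,1).

∂_2: C_2 → C_1 sends each 2-simplex [p,q,r] to [q,r] − [p,r] + [p,q]. For instance
  ∂ABE = BE − AE + AB,
  ∂ABD = BD − AD + AB.
The 6×4 boundary matrix has rank 3 and Smith normal form diag(1,1,1).

Reading off H_k = ker ∂_k / im ∂_{k+1}:

  H_0: rank C_0 − rank ∂_1 = 4 − 3 = 1, and the invariant factors of ∂_1 are all 1, so H_0 = Z.
  H_1: rank ker ∂_1 − rank ∂_2 = (6 − 3) − 3 = 0, and the invariant factors of ∂_2 are all 1, so H_1 = 0.
  H_2: rank ker ∂_2 − rank ∂_3 = (4 − 3) − 0 = 1, and there is no ∂_3, so H_2 = Z.

As a check, the Euler characteristic is 4 − 6 + 4 = 2, which agrees with 1 − 0 + 1 = 2.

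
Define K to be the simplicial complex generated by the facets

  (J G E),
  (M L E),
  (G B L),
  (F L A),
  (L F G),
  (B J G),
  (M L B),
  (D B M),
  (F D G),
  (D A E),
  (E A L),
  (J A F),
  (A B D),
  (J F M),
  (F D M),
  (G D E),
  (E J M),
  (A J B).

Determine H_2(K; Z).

H_2 = Z.

We work with the vertex ordering A < B < D < E < F < G < J < L < M. The simplices of K, each written with vertices in increasing order, are:

  0-simplices (9): A, B, D, E, F, G, J, L, M
  1-simplices (27): AB, AD, AE, AF, AJ, AL, BD, BG, BJ, BL, BM, DE, DF, DG, DM, EG, EJ, EL, EM, FG, FJ, FL, FM, GJ, GL, JM, LM
  2-simplices (18): ABD, ABJ, ADE, AEL, AFJ, AFL, BDM, BGJ, BGL, BLM, DEG, DFG, DFM, EGJ, EJM, ELM, FGL, FJM

Hence C_0 ≅ Z^9, C_1 ≅ Z^27, C_2 ≅ Z^18.

∂_1: C_1 → C_0 sends each edge [p,q] (with p < q) to q − p. For instance
  ∂DM = M − D.
The 9×27 boundary matrix has rank 8 and Smith normal form diag(1,1,1,1,1,1,1,1).

Boundary ∂_2: C_2 → C_1 acts by ∂[p,q,r] = [q,r] − [p,r] + [p,q]. For instance
  ∂BDM = DM − BM + BD,
  ∂DFG = FG − DG + DF.
The resulting 27×18 matrix has rank 17, and its Smith normal form has invariant factors (1,1,1,1,1,1,1,1,1,1,1,1,1,1,1,1,1).

Now H_k = ker ∂_k / im ∂_{k+1}, so:

  H_2: rank ker ∂_2 − rank ∂_3 = (18 − 17) − 0 = 1, and there is no ∂_3, so H_2 = Z.

(K is a triangulation of the torus T^2.)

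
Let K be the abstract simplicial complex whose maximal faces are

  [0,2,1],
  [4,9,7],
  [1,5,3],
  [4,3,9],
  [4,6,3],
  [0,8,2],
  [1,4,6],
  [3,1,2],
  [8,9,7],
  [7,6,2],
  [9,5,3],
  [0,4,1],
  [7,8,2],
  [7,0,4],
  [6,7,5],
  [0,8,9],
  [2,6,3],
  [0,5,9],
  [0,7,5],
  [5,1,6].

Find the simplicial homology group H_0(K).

H_0 = Z.

Order the vertices as 0 < 1 < 2 < 3 < 4 < 5 < 6 < 7 < 8 < 9. Listing each simplex with vertices in this order, K has dimension 2 with simplices:

  0-simplices (10): [0], [1], [2], [3], [4], [5], [6], [7], [8], [9]
  1-simplices (30): (30 of them)
  2-simplices (20): (20 of them)

giving chain groups C_0 ≅ Z^10, C_1 ≅ Z^30, C_2 ≅ Z^20.

Boundary ∂_1: C_1 → C_0 maps an edge to its endpoints' difference, ∂[p,q] = q − p. For instance
  ∂[4,6] = [6] − [4].
The 10×30 boundary matrix has rank 9 and Smith normal form diag(1,1,1,1,1,1,1,1,1).

Boundary ∂_2: C_2 → C_1 sends each 2-simplex [p,q,r] to [q,r] − [p,r] + [p,q]. For instance
  ∂[7,8,9] = [8,9] − [7,9] + [7,8],
  ∂[1,2,3] = [2,3] − [1,3] + [1,2].
The 30×20 boundary matrix has rank 20 and Smith normal form diag(1,1,1,1,1,1,1,1,1,1,1,1,1,1,1,1,1,1,1,2).

Computing H_k = (kernel of ∂_k) / (image of ∂_{k+1}):

  H_0: rank C_0 − rank ∂_1 = 10 − 9 = 1, and the invariant factors of ∂_1 are all 1, so H_0 = Z.

(K is a triangulation of the Klein bottle.)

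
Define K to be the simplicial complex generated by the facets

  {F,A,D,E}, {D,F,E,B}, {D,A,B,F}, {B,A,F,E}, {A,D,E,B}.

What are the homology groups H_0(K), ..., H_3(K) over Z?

Order the vertices as A < B < D < E < F. Listing each simplex with vertices in this order, K has dimension 3 with simplices:

  0-simplices (5): A, B, D, E, F
  1-simplices (10): AB, AD, AE, AF, BD, BE, BF, DE, DF, EF
  2-simplices (10): ABD, ABE, ABF, ADE, ADF, AEF, BDE, BDF, BEF, DEF
  3-simplices (5): ABDE, ABDF, ABEF, ADEF, BDEF

Hence C_0 ≅ Z^5, C_1 ≅ Z^10, C_2 ≅ Z^10, C_3 ≅ Z^5.

∂_1: C_1 → C_0 is given by ∂[p,q] = [q] − [p]. For instance
  ∂AE = E − A.
This gives a 5×10 integer matrix of rank 4; reducing to Smith normal form yields diagonal entries (1,1,1,1).

The boundary map ∂_2: C_2 → C_1 sends each 2-simplex [p,q,r] to [q,r] − [p,r] + [p,q]. For instance
  ∂BEF = EF − BF + BE,
  ∂BDF = DF − BF + BD.
The resulting 10×10 matrix has rank 6, and its Smith normal form has invariant factors (1,1,1,1,1,1).

The boundary map ∂_3: C_3 → C_2 sends each 3-simplex σ to the alternating sum Σ_i (−1)^i (σ with its i-th vertex removed). For instance
  ∂BDEF = DEF − BEF + BDF − BDE,
  ∂ABEF = BEF − AEF + ABF − ABE.
The 10×5 boundary matrix has rank 4 and Smith normal form diag(1,1,1,1).

Now H_k = ker ∂_k / im ∂_{k+1}, so:

  H_0: rank C_0 − rank ∂_1 = 5 − 4 = 1, and the invariant factors of ∂_1 are all 1, so H_0 = Z.
  H_1: rank ker ∂_1 − rank ∂_2 = (10 − 4) − 6 = 0, and the invariant factors of ∂_2 are all 1, so H_1 = 0.
  H_2: rank ker ∂_2 − rank ∂_3 = (10 − 6) − 4 = 0, and the invariant factors of ∂_3 are all 1, so H_2 = 0.
  H_3: rank ker ∂_3 − rank ∂_4 = (5 − 4) − 0 = 1, and there is no ∂_4, so H_3 = Z.

(K is a triangulation of the 3-sphere S^3.)

H_0 = Z,  H_1 = 0,  H_2 = 0,  H_3 = Z.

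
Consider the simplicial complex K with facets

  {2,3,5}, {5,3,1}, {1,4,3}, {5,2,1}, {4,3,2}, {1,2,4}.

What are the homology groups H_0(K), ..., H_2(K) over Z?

H_0 = Z,  H_1 = 0,  H_2 = Z.

Take the total order 1 < 2 < 3 < 4 < 5 on the vertex set. Then K (dimension 2) consists of the simplices:

  0-simplices (5): [1], [2], [3], [4], [5]
  1-simplices (9): [1,2], [1,3], [1,4], [1,5], [2,3], [2,4], [2,5], [3,4], [3,5]
  2-simplices (6): [1,2,4], [1,2,5], [1,3,4], [1,3,5], [2,3,4], [2,3,5]

Hence C_0 ≅ Z^5, C_1 ≅ Z^9, C_2 ≅ Z^6.

Boundary ∂_1: C_1 → C_0 maps an edge to its endpoints' difference, ∂[p,q] = q − p.
This gives a 5×9 integer matrix of rank 4; reducing to Smith normal form yields diagonal entries (1,1,1,1).

∂_2: C_2 → C_1 acts by ∂[p,q,r] = [q,r] − [p,r] + [p,q]. For instance
  ∂[1,3,5] = [3,5] − [1,5] + [1,3],
  ∂[1,2,5] = [2,5] − [1,5] + [1,2].
This gives a 9×6 integer matrix of rank 5; reducing to Smith normal form yields diagonal entries (1,1,1,1,1).

Computing H_k = (kernel of ∂_k) / (image of ∂_{k+1}):

  H_0: rank C_0 − rank ∂_1 = 5 − 4 = 1, and the invariant factors of ∂_1 are all 1, so H_0 = Z.
  H_1: rank ker ∂_1 − rank ∂_2 = (9 − 4) − 5 = 0, and the invariant factors of ∂_2 are all 1, so H_1 = 0.
  H_2: rank ker ∂_2 − rank ∂_3 = (6 − 5) − 0 = 1, and there is no ∂_3, so H_2 = Z.

(K is a triangulation of the 2-sphere S^2.)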